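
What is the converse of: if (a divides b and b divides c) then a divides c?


The converse of (P → Q) is (Q → P). It is not in general equivalent to the original.
Here P = '(a divides b and b divides c)' and Q = 'a divides c'.

If a divides c, then (a divides b and b divides c).


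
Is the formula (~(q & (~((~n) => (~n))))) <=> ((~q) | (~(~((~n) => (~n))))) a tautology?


Build the truth table over {n, q}:
n | q | φ
---------
False | False | True
True | False | True
False | True | True
True | True | True
Every row evaluates to true.

Yes, it is a tautology.


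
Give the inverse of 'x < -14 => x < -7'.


The inverse of (P → Q) is (¬P → ¬Q). It is equivalent to the converse, not to the original.
Here P = 'x < -14' and Q = 'x < -7'.

If not (x < -14), then not (x < -7).


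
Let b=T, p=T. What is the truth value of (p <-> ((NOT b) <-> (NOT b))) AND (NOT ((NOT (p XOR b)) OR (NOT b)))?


Substitute b=T, p=T:
NOT b = F
NOT b = F
(NOT b) <-> (NOT b) = F <-> F = T
p <-> ((NOT b) <-> (NOT b)) = T <-> T = T
p XOR b = T XOR T = F
NOT (p XOR b) = T
NOT b = F
(NOT (p XOR b)) OR (NOT b) = T OR F = T
NOT ((NOT (p XOR b)) OR (NOT b)) = F
(p <-> ((NOT b) <-> (NOT b))) AND (NOT ((NOT (p XOR b)) OR (NOT b))) = T AND F = F

F


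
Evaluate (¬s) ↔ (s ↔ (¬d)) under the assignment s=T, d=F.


Substitute s=T, d=F:
¬s = F
¬d = T
s ↔ (¬d) = T ↔ T = T
(¬s) ↔ (s ↔ (¬d)) = F ↔ T = F

F


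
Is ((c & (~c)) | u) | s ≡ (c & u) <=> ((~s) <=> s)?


Compare truth tables:
c | s | u | φ | ψ
-----------------
False | False | False | False | True
True | False | False | False | True
False | True | False | True | True
True | True | False | True | True
False | False | True | True | True
True | False | True | True | False
False | True | True | True | True
True | True | True | True | False
They differ at row 1 (c=False, s=False, u=False): φ=False but ψ=True.

No, they are not logically equivalent.


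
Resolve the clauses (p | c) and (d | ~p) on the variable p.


The clauses contain complementary literals p and ~p.
Resolution eliminates this pair and disjoins the remaining literals (merging duplicates).

(c | d)


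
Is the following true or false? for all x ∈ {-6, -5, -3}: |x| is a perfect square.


Evaluate the predicate on each element: -6:F, -5:F, -3:F.
Counterexample x = -6 fails the predicate.

F


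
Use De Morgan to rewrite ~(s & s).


De Morgan: the negation of a conjunction is the disjunction of the negations.
Distribute ~ across &, flipping it to |, and negate each literal.

(~s) | (~s)


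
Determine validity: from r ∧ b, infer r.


This matches the form of conjunction elimination: the conclusion follows in every model of the premises.

Valid.


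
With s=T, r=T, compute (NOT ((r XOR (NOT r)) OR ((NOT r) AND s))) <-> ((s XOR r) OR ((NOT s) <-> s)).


Substitute s=T, r=T:
… (earlier sub-steps elided)
r XOR (NOT r) = T XOR F = T
NOT r = F
(NOT r) AND s = F AND T = F
(r XOR (NOT r)) OR ((NOT r) AND s) = T OR F = T
NOT ((r XOR (NOT r)) OR ((NOT r) AND s)) = F
s XOR r = T XOR T = F
NOT s = F
(NOT s) <-> s = F <-> T = F
(s XOR r) OR ((NOT s) <-> s) = F OR F = F
(NOT ((r XOR (NOT r)) OR ((NOT r) AND s))) <-> ((s XOR r) OR ((NOT s) <-> s)) = F <-> F = T

T


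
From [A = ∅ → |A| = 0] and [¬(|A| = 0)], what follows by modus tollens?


Modus tollens: from (P → Q) and ¬Q, infer ¬P.
Q = '|A| = 0' is denied; since P → Q, P must also fail.

Not (A = ∅).


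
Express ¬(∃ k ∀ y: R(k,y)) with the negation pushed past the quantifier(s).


Negation flips each quantifier (∀↔∃) and negates the inner predicate.
¬(∃ k ∀ y: φ) = ∀ k ∃ y: ¬φ.

∀ k ∃ y: ¬(R(k,y))


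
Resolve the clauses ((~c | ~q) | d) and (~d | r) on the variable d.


The clauses contain complementary literals d and ~d.
Resolution eliminates this pair and disjoins the remaining literals (merging duplicates).

((~q | ~c) | r)


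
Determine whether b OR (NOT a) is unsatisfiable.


Truth table over {a, b}:
a | b | φ
---------
F | F | T
T | F | F
F | T | T
T | T | T
Satisfying assignment at row 1: a=F, b=F gives T.

No, it is not a contradiction.


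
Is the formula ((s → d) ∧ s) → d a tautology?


Build the truth table over {d, s}:
d | s | φ
---------
F | F | T
T | F | T
F | T | T
T | T | T
Every row evaluates to true.

Yes, it is a tautology.


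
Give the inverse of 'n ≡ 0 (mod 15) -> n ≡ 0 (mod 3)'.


The inverse of (P → Q) is (¬P → ¬Q). It is equivalent to the converse, not to the original.
Here P = 'n ≡ 0 (mod 15)' and Q = 'n ≡ 0 (mod 3)'.

If not (n ≡ 0 (mod 15)), then not (n ≡ 0 (mod 3)).


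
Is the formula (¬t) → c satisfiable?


Search for a satisfying assignment over {c, t}.
Try c=T, t=F: the formula evaluates to T.
A satisfying assignment exists.

Satisfiable.


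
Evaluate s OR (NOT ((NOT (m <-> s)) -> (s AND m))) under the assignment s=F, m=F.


Substitute s=F, m=F:
m <-> s = F <-> F = T
NOT (m <-> s) = F
s AND m = F AND F = F
(NOT (m <-> s)) -> (s AND m) = F -> F = T
NOT ((NOT (m <-> s)) -> (s AND m)) = F
s OR (NOT ((NOT (m <-> s)) -> (s AND m))) = F OR F = F

F


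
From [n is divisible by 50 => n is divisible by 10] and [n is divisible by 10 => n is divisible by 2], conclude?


Hypothetical syllogism: from (P → Q) and (Q → R), infer (P → R).
Chain the two implications through the shared middle term 'n is divisible by 10'.

n is divisible by 50 => n is divisible by 2


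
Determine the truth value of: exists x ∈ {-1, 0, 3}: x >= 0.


Evaluate the predicate on each element: -1:False, 0:True, 3:True.
Witness x = 0 satisfies the predicate.

True


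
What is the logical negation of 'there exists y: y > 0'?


¬(for all x: φ) = there exists x: ¬φ, and ¬(there exists x: φ) = for all x: ¬φ.
Apply to the existential statement.

for all y: NOT(y > 0)


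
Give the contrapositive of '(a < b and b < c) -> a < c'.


The contrapositive of (P → Q) is (¬Q → ¬P); it is logically equivalent to the original.
Here P = '(a < b and b < c)' and Q = 'a < c'.

If not (a < c), then not ((a < b and b < c)).


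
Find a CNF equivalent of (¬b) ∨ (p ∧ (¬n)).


Step 1: Distribute ∨ over ∧: (¬b) ∨ (p ∧ (¬n)) = ((¬b) ∨ p) ∧ ((¬b) ∨ (¬n)).

((¬b) ∨ p) ∧ ((¬b) ∨ (¬n))


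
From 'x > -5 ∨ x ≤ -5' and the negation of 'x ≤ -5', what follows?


Disjunctive syllogism: from (P ∨ Q) and ¬P, infer Q.
One disjunct, 'x ≤ -5', is ruled out; the other must hold.

x > -5


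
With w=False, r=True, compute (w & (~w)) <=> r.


Substitute w=False, r=True:
~w = True
w & (~w) = False & True = False
(w & (~w)) <=> r = False <=> True = False

False


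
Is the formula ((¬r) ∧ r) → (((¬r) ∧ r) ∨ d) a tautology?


Build the truth table over {d, r}:
d | r | φ
---------
F | F | T
T | F | T
F | T | T
T | T | T
Every row evaluates to true.

Yes, it is a tautology.


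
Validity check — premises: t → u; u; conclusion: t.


This is affirming the consequent (fallacy). There exist truth assignments where the premises are all true but the conclusion is false.

Invalid.


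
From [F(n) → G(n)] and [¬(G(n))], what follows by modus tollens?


Modus tollens: from (P → Q) and ¬Q, infer ¬P.
Q = 'G(n)' is denied; since P → Q, P must also fail.

Not (F(n)).


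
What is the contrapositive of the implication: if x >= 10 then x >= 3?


The contrapositive of (P → Q) is (¬Q → ¬P); it is logically equivalent to the original.
Here P = 'x >= 10' and Q = 'x >= 3'.

If not (x >= 3), then not (x >= 10).


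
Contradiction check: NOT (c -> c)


Truth table over {c}:
c | φ
-----
F | F
T | F
Every row is false.

Yes, it is a contradiction.


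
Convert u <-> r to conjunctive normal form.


Step 1: Rewrite u ↔ r as (u → r) ∧ (r → u).
Step 2: Rewrite each implication as a disjunction.

((NOT u) OR r) AND ((NOT r) OR u)


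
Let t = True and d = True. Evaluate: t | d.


Disjunction is false only when both operands are false.
Substitute: t=True, d=True.
True | True evaluates to True.

True


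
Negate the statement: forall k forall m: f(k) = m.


Negation flips each quantifier (∀↔∃) and negates the inner predicate.
¬(forall k forall m: φ) = exists k exists m: ¬φ.

exists k exists m: ~(f(k) = m)


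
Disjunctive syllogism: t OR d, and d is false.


Disjunctive syllogism: from (P ∨ Q) and ¬P, infer Q.
One disjunct, 'd', is ruled out; the other must hold.

t


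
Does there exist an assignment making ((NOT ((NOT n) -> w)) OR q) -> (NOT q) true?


Search for a satisfying assignment over {n, q, w}.
Try n=F, q=F, w=F: the formula evaluates to T.
A satisfying assignment exists.

Satisfiable.


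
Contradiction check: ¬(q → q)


Truth table over {q}:
q | φ
-----
F | F
T | F
Every row is false.

Yes, it is a contradiction.


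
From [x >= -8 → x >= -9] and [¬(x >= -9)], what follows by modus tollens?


Modus tollens: from (P → Q) and ¬Q, infer ¬P.
Q = 'x >= -9' is denied; since P → Q, P must also fail.

Not (x >= -8).


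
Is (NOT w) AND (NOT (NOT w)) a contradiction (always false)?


Truth table over {w}:
w | φ
-----
F | F
T | F
Every row is false.

Yes, it is a contradiction.


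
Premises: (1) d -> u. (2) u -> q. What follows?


Hypothetical syllogism: from (P → Q) and (Q → R), infer (P → R).
Chain the two implications through the shared middle term 'u'.

d -> q


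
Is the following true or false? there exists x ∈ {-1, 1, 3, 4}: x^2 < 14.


Evaluate the predicate on each element: -1:T, 1:T, 3:T, 4:F.
Witness x = -1 satisfies the predicate.

T


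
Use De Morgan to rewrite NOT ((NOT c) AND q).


De Morgan: the negation of a conjunction is the disjunction of the negations.
Distribute NOT across AND, flipping it to OR, and negate each literal.

c OR (NOT q)


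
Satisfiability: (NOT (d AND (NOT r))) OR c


Search for a satisfying assignment over {c, d, r}.
Try c=F, d=F, r=F: the formula evaluates to T.
A satisfying assignment exists.

Satisfiable.


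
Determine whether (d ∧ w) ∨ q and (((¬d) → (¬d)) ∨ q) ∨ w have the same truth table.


Compare truth tables:
d | q | w | φ | ψ
-----------------
F | F | F | F | T
T | F | F | F | T
F | T | F | T | T
T | T | F | T | T
F | F | T | F | T
T | F | T | T | T
F | T | T | T | T
T | T | T | T | T
They differ at row 1 (d=F, q=F, w=F): φ=F but ψ=T.

No, they are not logically equivalent.


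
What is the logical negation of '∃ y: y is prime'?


¬(∀ x: φ) = ∃ x: ¬φ, and ¬(∃ x: φ) = ∀ x: ¬φ.
Apply to the existential statement.

∀ y: ¬(y is prime)


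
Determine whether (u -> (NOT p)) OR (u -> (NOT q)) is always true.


Build the truth table over {p, q, u}:
p | q | u | φ
-------------
F | F | F | T
T | F | F | T
F | T | F | T
T | T | F | T
F | F | T | T
T | F | T | T
F | T | T | T
T | T | T | F
Counterexample at row 8: with p=T, q=T, u=T, the formula is F.

No, it is not a tautology.


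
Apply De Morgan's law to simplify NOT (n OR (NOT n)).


De Morgan: the negation of a disjunction is the conjunction of the negations.
Distribute NOT across OR, flipping it to AND, and negate each literal.

(NOT n) AND n


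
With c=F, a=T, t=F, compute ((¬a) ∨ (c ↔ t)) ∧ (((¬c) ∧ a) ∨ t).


Substitute c=F, a=T, t=F:
¬a = F
c ↔ t = F ↔ F = T
(¬a) ∨ (c ↔ t) = F ∨ T = T
¬c = T
(¬c) ∧ a = T ∧ T = T
((¬c) ∧ a) ∨ t = T ∨ F = T
((¬a) ∨ (c ↔ t)) ∧ (((¬c) ∧ a) ∨ t) = T ∧ T = T

T


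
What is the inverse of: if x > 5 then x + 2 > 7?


The inverse of (P → Q) is (¬P → ¬Q). It is equivalent to the converse, not to the original.
Here P = 'x > 5' and Q = 'x + 2 > 7'.

If not (x > 5), then not (x + 2 > 7).


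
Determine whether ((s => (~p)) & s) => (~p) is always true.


Build the truth table over {p, s}:
p | s | φ
---------
False | False | True
True | False | True
False | True | True
True | True | True
Every row evaluates to true.

Yes, it is a tautology.


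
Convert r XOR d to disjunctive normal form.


Step 1: r ⊕ d is true exactly when they disagree: (r ∧ ¬d) ∨ (¬r ∧ d).

(r AND (NOT d)) OR ((NOT r) AND d)


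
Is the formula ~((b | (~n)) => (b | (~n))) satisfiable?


Check all 4 assignments over {b, n}:
b | n | φ
---------
False | False | False
True | False | False
False | True | False
True | True | False
No assignment makes the formula true.

Unsatisfiable.


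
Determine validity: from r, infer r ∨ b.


This matches the form of disjunction introduction: the conclusion follows in every model of the premises.

Valid.


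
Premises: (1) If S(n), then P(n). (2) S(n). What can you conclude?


Modus ponens: from (P → Q) and P, infer Q.
P = 'S(n)' is asserted, and P → Q holds, so Q follows.

P(n).


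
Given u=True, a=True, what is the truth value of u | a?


Disjunction is false only when both operands are false.
Substitute: u=True, a=True.
True | True evaluates to True.

True


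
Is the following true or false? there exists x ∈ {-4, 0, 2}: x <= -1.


Evaluate the predicate on each element: -4:T, 0:F, 2:F.
Witness x = -4 satisfies the predicate.

T


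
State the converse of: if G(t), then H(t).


The converse of (P → Q) is (Q → P). It is not in general equivalent to the original.
Here P = 'G(t)' and Q = 'H(t)'.

If H(t), then G(t).


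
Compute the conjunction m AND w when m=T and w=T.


Conjunction is true only when both operands are true.
Substitute: m=T, w=T.
T AND T evaluates to T.

T


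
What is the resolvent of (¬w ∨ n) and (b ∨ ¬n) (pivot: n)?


The clauses contain complementary literals n and ¬n.
Resolution eliminates this pair and disjoins the remaining literals (merging duplicates).

(¬w ∨ b)


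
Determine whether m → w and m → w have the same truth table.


Compare truth tables:
m | w | φ | ψ
-------------
F | F | T | T
T | F | F | F
F | T | T | T
T | T | T | T
The columns φ and ψ agree on every row.

Yes, they are logically equivalent.


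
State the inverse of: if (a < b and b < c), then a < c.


The inverse of (P → Q) is (¬P → ¬Q). It is equivalent to the converse, not to the original.
Here P = '(a < b and b < c)' and Q = 'a < c'.

If not ((a < b and b < c)), then not (a < c).


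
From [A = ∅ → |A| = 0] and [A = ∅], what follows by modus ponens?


Modus ponens: from (P → Q) and P, infer Q.
P = 'A = ∅' is asserted, and P → Q holds, so Q follows.

|A| = 0.


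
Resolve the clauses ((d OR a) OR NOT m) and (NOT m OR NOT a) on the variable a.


The clauses contain complementary literals a and NOTa.
Resolution eliminates this pair and disjoins the remaining literals (merging duplicates).

(d OR NOT m)


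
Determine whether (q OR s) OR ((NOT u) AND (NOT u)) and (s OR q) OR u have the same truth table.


Compare truth tables:
q | s | u | φ | ψ
-----------------
F | F | F | T | F
T | F | F | T | T
F | T | F | T | T
T | T | F | T | T
F | F | T | F | T
T | F | T | T | T
F | T | T | T | T
T | T | T | T | T
They differ at row 1 (q=F, s=F, u=F): φ=T but ψ=F.

No, they are not logically equivalent.


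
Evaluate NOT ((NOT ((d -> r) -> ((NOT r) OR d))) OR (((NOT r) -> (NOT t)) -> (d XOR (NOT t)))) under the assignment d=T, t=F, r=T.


Substitute d=T, t=F, r=T:
… (earlier sub-steps elided)
(d -> r) -> ((NOT r) OR d) = T -> T = T
NOT ((d -> r) -> ((NOT r) OR d)) = F
NOT r = F
NOT t = T
(NOT r) -> (NOT t) = F -> T = T
NOT t = T
d XOR (NOT t) = T XOR T = F
((NOT r) -> (NOT t)) -> (d XOR (NOT t)) = T -> F = F
(NOT ((d -> r) -> ((NOT r) OR d))) OR (((NOT r) -> (NOT t)) -> (d XOR (NOT t))) = F OR F = F
NOT ((NOT ((d -> r) -> ((NOT r) OR d))) OR (((NOT r) -> (NOT t)) -> (d XOR (NOT t)))) = T

T


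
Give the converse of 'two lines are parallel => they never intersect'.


The converse of (P → Q) is (Q → P). It is not in general equivalent to the original.
Here P = 'two lines are parallel' and Q = 'they never intersect'.

If they never intersect, then two lines are parallel.


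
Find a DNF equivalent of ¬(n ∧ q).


Step 1: Apply De Morgan: ¬(n ∧ q) = ¬n ∨ ¬q.

(¬n) ∨ (¬q)


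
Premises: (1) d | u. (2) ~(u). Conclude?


Disjunctive syllogism: from (P ∨ Q) and ¬P, infer Q.
One disjunct, 'u', is ruled out; the other must hold.

d


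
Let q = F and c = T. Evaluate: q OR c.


Disjunction is false only when both operands are false.
Substitute: q=F, c=T.
F OR T evaluates to T.

T


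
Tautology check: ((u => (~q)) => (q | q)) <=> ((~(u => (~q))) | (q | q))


Build the truth table over {q, u}:
q | u | φ
---------
False | False | True
True | False | True
False | True | True
True | True | True
Every row evaluates to true.

Yes, it is a tautology.


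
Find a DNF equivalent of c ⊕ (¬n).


Step 1: c ⊕ (¬n) is true exactly when they disagree: (c ∧ ¬(¬n)) ∨ (¬c ∧ (¬n)).
Step 2: Eliminate any double negations (¬¬X = X).

(c ∧ n) ∨ ((¬c) ∧ (¬n))


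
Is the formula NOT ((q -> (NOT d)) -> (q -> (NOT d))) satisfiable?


Check all 4 assignments over {d, q}:
d | q | φ
---------
F | F | F
T | F | F
F | T | F
T | T | F
No assignment makes the formula true.

Unsatisfiable.


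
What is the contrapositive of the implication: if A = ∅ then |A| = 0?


The contrapositive of (P → Q) is (¬Q → ¬P); it is logically equivalent to the original.
Here P = 'A = ∅' and Q = '|A| = 0'.

If not (|A| = 0), then not (A = ∅).


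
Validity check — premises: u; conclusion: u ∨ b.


This matches the form of disjunction introduction: the conclusion follows in every model of the premises.

Valid.


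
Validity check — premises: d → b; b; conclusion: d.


This is affirming the consequent (fallacy). There exist truth assignments where the premises are all true but the conclusion is false.

Invalid.


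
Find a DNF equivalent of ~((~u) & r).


Step 1: Apply De Morgan: ¬((¬u) ∧ r) = ¬(¬u) ∨ ¬r.
Step 2: Eliminate any double negations (¬¬X = X).

u | (~r)


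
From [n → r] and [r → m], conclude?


Hypothetical syllogism: from (P → Q) and (Q → R), infer (P → R).
Chain the two implications through the shared middle term 'r'.

n → m


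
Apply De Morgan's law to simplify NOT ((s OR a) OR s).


De Morgan: the negation of a disjunction is the conjunction of the negations.
Distribute NOT across OR, flipping it to AND, and negate each literal.

((NOT s) AND (NOT a)) AND (NOT s)


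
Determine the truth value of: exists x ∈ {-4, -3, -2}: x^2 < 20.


Evaluate the predicate on each element: -4:True, -3:True, -2:True.
Witness x = -4 satisfies the predicate.

True


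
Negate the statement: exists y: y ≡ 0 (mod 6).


¬(forall x: φ) = exists x: ¬φ, and ¬(exists x: φ) = forall x: ¬φ.
Apply to the existential statement.

forall y: ~(y ≡ 0 (mod 6))


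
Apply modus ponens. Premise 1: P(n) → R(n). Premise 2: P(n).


Modus ponens: from (P → Q) and P, infer Q.
P = 'P(n)' is asserted, and P → Q holds, so Q follows.

R(n).


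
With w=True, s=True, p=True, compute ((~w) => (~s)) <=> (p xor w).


Substitute w=True, s=True, p=True:
~w = False
~s = False
(~w) => (~s) = False => False = True
p xor w = True xor True = False
((~w) => (~s)) <=> (p xor w) = True <=> False = False

False


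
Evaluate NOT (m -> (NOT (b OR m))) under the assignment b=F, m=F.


Substitute b=F, m=F:
b OR m = F OR F = F
NOT (b OR m) = T
m -> (NOT (b OR m)) = F -> T = T
NOT (m -> (NOT (b OR m))) = F

F


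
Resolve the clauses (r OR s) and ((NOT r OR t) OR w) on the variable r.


The clauses contain complementary literals r and NOTr.
Resolution eliminates this pair and disjoins the remaining literals (merging duplicates).

((s OR t) OR w)


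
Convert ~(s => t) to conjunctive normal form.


Step 1: Rewrite s → t as ¬s ∨ t.
Step 2: Negate: ¬(¬s ∨ t) = s ∧ ¬t (De Morgan + double negation).

s & (~t)


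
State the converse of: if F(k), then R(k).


The converse of (P → Q) is (Q → P). It is not in general equivalent to the original.
Here P = 'F(k)' and Q = 'R(k)'.

If R(k), then F(k).


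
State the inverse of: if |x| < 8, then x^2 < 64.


The inverse of (P → Q) is (¬P → ¬Q). It is equivalent to the converse, not to the original.
Here P = '|x| < 8' and Q = 'x^2 < 64'.

If not (|x| < 8), then not (x^2 < 64).


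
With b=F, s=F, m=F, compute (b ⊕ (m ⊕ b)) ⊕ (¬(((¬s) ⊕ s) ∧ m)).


Substitute b=F, s=F, m=F:
m ⊕ b = F ⊕ F = F
b ⊕ (m ⊕ b) = F ⊕ F = F
¬s = T
(¬s) ⊕ s = T ⊕ F = T
((¬s) ⊕ s) ∧ m = T ∧ F = F
¬(((¬s) ⊕ s) ∧ m) = T
(b ⊕ (m ⊕ b)) ⊕ (¬(((¬s) ⊕ s) ∧ m)) = F ⊕ T = T

T


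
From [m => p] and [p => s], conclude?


Hypothetical syllogism: from (P → Q) and (Q → R), infer (P → R).
Chain the two implications through the shared middle term 'p'.

m => s


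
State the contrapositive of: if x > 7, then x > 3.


The contrapositive of (P → Q) is (¬Q → ¬P); it is logically equivalent to the original.
Here P = 'x > 7' and Q = 'x > 3'.

If not (x > 3), then not (x > 7).


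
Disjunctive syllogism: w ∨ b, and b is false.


Disjunctive syllogism: from (P ∨ Q) and ¬P, infer Q.
One disjunct, 'b', is ruled out; the other must hold.

w


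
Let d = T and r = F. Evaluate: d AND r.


Conjunction is true only when both operands are true.
Substitute: d=T, r=F.
T AND F evaluates to F.

F


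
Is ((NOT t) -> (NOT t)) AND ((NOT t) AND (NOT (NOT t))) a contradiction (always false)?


Truth table over {t}:
t | φ
-----
F | F
T | F
Every row is false.

Yes, it is a contradiction.


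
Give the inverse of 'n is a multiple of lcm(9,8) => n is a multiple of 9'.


The inverse of (P → Q) is (¬P → ¬Q). It is equivalent to the converse, not to the original.
Here P = 'n is a multiple of lcm(9,8)' and Q = 'n is a multiple of 9'.

If not (n is a multiple of lcm(9,8)), then not (n is a multiple of 9).


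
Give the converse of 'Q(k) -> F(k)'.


The converse of (P → Q) is (Q → P). It is not in general equivalent to the original.
Here P = 'Q(k)' and Q = 'F(k)'.

If F(k), then Q(k).


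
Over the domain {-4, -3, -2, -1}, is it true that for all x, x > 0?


Evaluate the predicate on each element: -4:F, -3:F, -2:F, -1:F.
Counterexample x = -4 fails the predicate.

F


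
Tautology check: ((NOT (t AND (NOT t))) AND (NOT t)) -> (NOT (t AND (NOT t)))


Build the truth table over {t}:
t | φ
-----
F | T
T | T
Every row evaluates to true.

Yes, it is a tautology.


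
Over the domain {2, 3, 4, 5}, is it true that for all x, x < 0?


Evaluate the predicate on each element: 2:F, 3:F, 4:F, 5:F.
Counterexample x = 2 fails the predicate.

F


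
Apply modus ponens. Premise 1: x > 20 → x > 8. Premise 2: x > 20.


Modus ponens: from (P → Q) and P, infer Q.
P = 'x > 20' is asserted, and P → Q holds, so Q follows.

x > 8.


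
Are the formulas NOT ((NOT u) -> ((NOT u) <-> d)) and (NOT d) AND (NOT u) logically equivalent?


Compare truth tables:
d | u | φ | ψ
-------------
F | F | T | T
T | F | F | F
F | T | F | F
T | T | F | F
The columns φ and ψ agree on every row.

Yes, they are logically equivalent.


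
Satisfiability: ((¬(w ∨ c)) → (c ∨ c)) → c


Search for a satisfying assignment over {c, w}.
Try c=F, w=F: the formula evaluates to T.
A satisfying assignment exists.

Satisfiable.


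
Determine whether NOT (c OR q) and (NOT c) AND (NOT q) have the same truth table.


Compare truth tables:
c | q | φ | ψ
-------------
F | F | T | T
T | F | F | F
F | T | F | F
T | T | F | F
The columns φ and ψ agree on every row.

Yes, they are logically equivalent.


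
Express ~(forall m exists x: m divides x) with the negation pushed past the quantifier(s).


Negation flips each quantifier (∀↔∃) and negates the inner predicate.
¬(forall m exists x: φ) = exists m forall x: ¬φ.

exists m forall x: ~(m divides x)


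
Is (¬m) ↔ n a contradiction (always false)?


Truth table over {m, n}:
m | n | φ
---------
F | F | F
T | F | T
F | T | T
T | T | F
Satisfying assignment at row 2: m=T, n=F gives T.

No, it is not a contradiction.


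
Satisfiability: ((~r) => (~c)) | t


Search for a satisfying assignment over {c, r, t}.
Try c=False, r=False, t=False: the formula evaluates to True.
A satisfying assignment exists.

Satisfiable.


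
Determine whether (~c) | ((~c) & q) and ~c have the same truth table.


Compare truth tables:
c | q | φ | ψ
-------------
False | False | True | True
True | False | False | False
False | True | True | True
True | True | False | False
The columns φ and ψ agree on every row.

Yes, they are logically equivalent.


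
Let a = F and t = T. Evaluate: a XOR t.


Exclusive or is true when exactly one operand is true.
Substitute: a=F, t=T.
F XOR T evaluates to T.

T


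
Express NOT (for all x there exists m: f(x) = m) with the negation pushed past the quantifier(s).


Negation flips each quantifier (∀↔∃) and negates the inner predicate.
¬(for all x there exists m: φ) = there exists x for all m: ¬φ.

there exists x for all m: NOT(f(x) = m)


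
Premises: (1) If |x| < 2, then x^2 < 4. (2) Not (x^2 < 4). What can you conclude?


Modus tollens: from (P → Q) and ¬Q, infer ¬P.
Q = 'x^2 < 4' is denied; since P → Q, P must also fail.

Not (|x| < 2).


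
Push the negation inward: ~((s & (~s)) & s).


De Morgan: the negation of a conjunction is the disjunction of the negations.
Distribute ~ across &, flipping it to |, and negate each literal.

((~s) | s) | (~s)


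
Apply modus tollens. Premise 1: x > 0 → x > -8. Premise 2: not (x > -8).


Modus tollens: from (P → Q) and ¬Q, infer ¬P.
Q = 'x > -8' is denied; since P → Q, P must also fail.

Not (x > 0).


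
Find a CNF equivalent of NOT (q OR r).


Step 1: Apply De Morgan: ¬(q ∨ r) = ¬q ∧ ¬r.

(NOT q) AND (NOT r)


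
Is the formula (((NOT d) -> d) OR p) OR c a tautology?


Build the truth table over {c, d, p}:
c | d | p | φ
-------------
F | F | F | F
T | F | F | T
F | T | F | T
T | T | F | T
F | F | T | T
T | F | T | T
F | T | T | T
T | T | T | T
Counterexample at row 1: with c=F, d=F, p=F, the formula is F.

No, it is not a tautology.


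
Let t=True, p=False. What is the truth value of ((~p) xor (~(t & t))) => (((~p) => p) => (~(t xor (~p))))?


Substitute t=True, p=False:
… (earlier sub-steps elided)
t & t = True & True = True
~(t & t) = False
(~p) xor (~(t & t)) = True xor False = True
~p = True
(~p) => p = True => False = False
~p = True
t xor (~p) = True xor True = False
~(t xor (~p)) = True
((~p) => p) => (~(t xor (~p))) = False => True = True
((~p) xor (~(t & t))) => (((~p) => p) => (~(t xor (~p)))) = True => True = True

True


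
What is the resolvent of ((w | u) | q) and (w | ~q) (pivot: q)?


The clauses contain complementary literals q and ~q.
Resolution eliminates this pair and disjoins the remaining literals (merging duplicates).

(w | u)


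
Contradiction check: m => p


Truth table over {m, p}:
m | p | φ
---------
False | False | True
True | False | False
False | True | True
True | True | True
Satisfying assignment at row 1: m=False, p=False gives True.

No, it is not a contradiction.


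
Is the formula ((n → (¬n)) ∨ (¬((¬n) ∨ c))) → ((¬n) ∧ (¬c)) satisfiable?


Search for a satisfying assignment over {c, n}.
Try c=F, n=F: the formula evaluates to T.
A satisfying assignment exists.

Satisfiable.


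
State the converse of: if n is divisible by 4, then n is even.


The converse of (P → Q) is (Q → P). It is not in general equivalent to the original.
Here P = 'n is divisible by 4' and Q = 'n is even'.

If n is even, then n is divisible by 4.


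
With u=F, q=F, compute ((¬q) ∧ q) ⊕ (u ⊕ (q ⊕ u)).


Substitute u=F, q=F:
¬q = T
(¬q) ∧ q = T ∧ F = F
q ⊕ u = F ⊕ F = F
u ⊕ (q ⊕ u) = F ⊕ F = F
((¬q) ∧ q) ⊕ (u ⊕ (q ⊕ u)) = F ⊕ F = F

F


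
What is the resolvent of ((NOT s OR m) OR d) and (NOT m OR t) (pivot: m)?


The clauses contain complementary literals m and NOTm.
Resolution eliminates this pair and disjoins the remaining literals (merging duplicates).

((d OR NOT s) OR t)


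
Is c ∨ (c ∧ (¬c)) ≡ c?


Compare truth tables:
c | φ | ψ
---------
F | F | F
T | T | T
The columns φ and ψ agree on every row.

Yes, they are logically equivalent.


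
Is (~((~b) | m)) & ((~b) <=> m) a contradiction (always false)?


Truth table over {b, m}:
b | m | φ
---------
False | False | False
True | False | True
False | True | False
True | True | False
Satisfying assignment at row 2: b=True, m=False gives True.

No, it is not a contradiction.


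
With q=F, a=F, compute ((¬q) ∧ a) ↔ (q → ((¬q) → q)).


Substitute q=F, a=F:
¬q = T
(¬q) ∧ a = T ∧ F = F
¬q = T
(¬q) → q = T → F = F
q → ((¬q) → q) = F → F = T
((¬q) ∧ a) ↔ (q → ((¬q) → q)) = F ↔ T = F

F


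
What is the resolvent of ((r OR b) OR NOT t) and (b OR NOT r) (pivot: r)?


The clauses contain complementary literals r and NOTr.
Resolution eliminates this pair and disjoins the remaining literals (merging duplicates).

(b OR NOT t)


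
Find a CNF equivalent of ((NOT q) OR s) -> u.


Step 1: Rewrite as ¬((¬q) ∨ s) ∨ u = (¬(¬q) ∧ ¬s) ∨ u.
Step 2: Distribute ∨ over ∧.
Step 3: Eliminate any double negations (¬¬X = X).

(q OR u) AND ((NOT s) OR u)


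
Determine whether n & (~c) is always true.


Build the truth table over {c, n}:
c | n | φ
---------
False | False | False
True | False | False
False | True | True
True | True | False
Counterexample at row 1: with c=False, n=False, the formula is False.

No, it is not a tautology.


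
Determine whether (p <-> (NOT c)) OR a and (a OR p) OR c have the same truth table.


Compare truth tables:
a | c | p | φ | ψ
-----------------
F | F | F | F | F
T | F | F | T | T
F | T | F | T | T
T | T | F | T | T
F | F | T | T | T
T | F | T | T | T
F | T | T | F | T
T | T | T | T | T
They differ at row 7 (a=F, c=T, p=T): φ=F but ψ=T.

No, they are not logically equivalent.


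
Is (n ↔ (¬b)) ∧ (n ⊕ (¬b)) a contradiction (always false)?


Truth table over {b, n}:
b | n | φ
---------
F | F | F
T | F | F
F | T | F
T | T | F
Every row is false.

Yes, it is a contradiction.


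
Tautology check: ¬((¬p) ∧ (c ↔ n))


Build the truth table over {c, n, p}:
c | n | p | φ
-------------
F | F | F | F
T | F | F | T
F | T | F | T
T | T | F | F
F | F | T | T
T | F | T | T
F | T | T | T
T | T | T | T
Counterexample at row 1: with c=F, n=F, p=F, the formula is F.

No, it is not a tautology.


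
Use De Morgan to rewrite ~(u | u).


De Morgan: the negation of a disjunction is the conjunction of the negations.
Distribute ~ across |, flipping it to &, and negate each literal.

(~u) & (~u)


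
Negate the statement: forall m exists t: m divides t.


Negation flips each quantifier (∀↔∃) and negates the inner predicate.
¬(forall m exists t: φ) = exists m forall t: ¬φ.

exists m forall t: ~(m divides t)


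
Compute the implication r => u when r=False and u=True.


Implication is false only when antecedent is true and consequent is false.
Substitute: r=False, u=True.
False => True evaluates to True.

True


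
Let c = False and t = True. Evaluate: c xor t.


Exclusive or is true when exactly one operand is true.
Substitute: c=False, t=True.
False xor True evaluates to True.

True


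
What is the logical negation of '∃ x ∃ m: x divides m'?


Negation flips each quantifier (∀↔∃) and negates the inner predicate.
¬(∃ x ∃ m: φ) = ∀ x ∀ m: ¬φ.

∀ x ∀ m: ¬(x divides m)


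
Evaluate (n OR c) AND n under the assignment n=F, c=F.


Substitute n=F, c=F:
n OR c = F OR F = F
(n OR c) AND n = F AND F = F

F


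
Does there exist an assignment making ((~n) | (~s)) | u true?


Search for a satisfying assignment over {n, s, u}.
Try n=False, s=False, u=False: the formula evaluates to True.
A satisfying assignment exists.

Satisfiable.


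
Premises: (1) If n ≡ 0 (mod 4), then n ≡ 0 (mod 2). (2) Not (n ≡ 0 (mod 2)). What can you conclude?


Modus tollens: from (P → Q) and ¬Q, infer ¬P.
Q = 'n ≡ 0 (mod 2)' is denied; since P → Q, P must also fail.

Not (n ≡ 0 (mod 4)).


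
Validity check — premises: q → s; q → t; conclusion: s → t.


This is (no valid rule). There exist truth assignments where the premises are all true but the conclusion is false.

Invalid.


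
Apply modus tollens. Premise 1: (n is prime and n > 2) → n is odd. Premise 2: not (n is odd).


Modus tollens: from (P → Q) and ¬Q, infer ¬P.
Q = 'n is odd' is denied; since P → Q, P must also fail.

Not ((n is prime and n > 2)).


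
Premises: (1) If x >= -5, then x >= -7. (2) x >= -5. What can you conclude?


Modus ponens: from (P → Q) and P, infer Q.
P = 'x >= -5' is asserted, and P → Q holds, so Q follows.

x >= -7.


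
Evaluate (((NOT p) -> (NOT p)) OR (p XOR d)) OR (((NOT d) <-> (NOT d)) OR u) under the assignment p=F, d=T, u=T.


Substitute p=F, d=T, u=T:
NOT p = T
NOT p = T
(NOT p) -> (NOT p) = T -> T = T
p XOR d = F XOR T = T
((NOT p) -> (NOT p)) OR (p XOR d) = T OR T = T
NOT d = F
NOT d = F
(NOT d) <-> (NOT d) = F <-> F = T
((NOT d) <-> (NOT d)) OR u = T OR T = T
(((NOT p) -> (NOT p)) OR (p XOR d)) OR (((NOT d) <-> (NOT d)) OR u) = T OR T = T

T


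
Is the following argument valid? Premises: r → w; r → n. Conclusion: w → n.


This is (no valid rule). There exist truth assignments where the premises are all true but the conclusion is false.

Invalid.


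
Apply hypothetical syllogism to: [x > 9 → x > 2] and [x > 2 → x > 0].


Hypothetical syllogism: from (P → Q) and (Q → R), infer (P → R).
Chain the two implications through the shared middle term 'x > 2'.

x > 9 → x > 0


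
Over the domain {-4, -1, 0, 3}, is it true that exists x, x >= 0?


Evaluate the predicate on each element: -4:False, -1:False, 0:True, 3:True.
Witness x = 0 satisfies the predicate.

True


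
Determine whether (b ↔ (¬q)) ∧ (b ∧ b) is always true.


Build the truth table over {b, q}:
b | q | φ
---------
F | F | F
T | F | T
F | T | F
T | T | F
Counterexample at row 1: with b=F, q=F, the formula is F.

No, it is not a tautology.


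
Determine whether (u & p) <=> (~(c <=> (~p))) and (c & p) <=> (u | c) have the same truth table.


Compare truth tables:
c | p | u | φ | ψ
-----------------
False | False | False | False | True
True | False | False | True | False
False | True | False | True | True
True | True | False | False | True
False | False | True | False | False
True | False | True | True | False
False | True | True | False | False
True | True | True | True | True
They differ at row 1 (c=False, p=False, u=False): φ=False but ψ=True.

No, they are not logically equivalent.


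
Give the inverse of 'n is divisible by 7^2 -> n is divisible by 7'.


The inverse of (P → Q) is (¬P → ¬Q). It is equivalent to the converse, not to the original.
Here P = 'n is divisible by 7^2' and Q = 'n is divisible by 7'.

If not (n is divisible by 7^2), then not (n is divisible by 7).


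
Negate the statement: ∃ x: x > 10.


¬(∀ x: φ) = ∃ x: ¬φ, and ¬(∃ x: φ) = ∀ x: ¬φ.
Apply to the existential statement.

∀ x: ¬(x > 10)


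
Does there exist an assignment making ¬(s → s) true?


Check all 2 assignments over {s}:
s | φ
-----
F | F
T | F
No assignment makes the formula true.

Unsatisfiable.


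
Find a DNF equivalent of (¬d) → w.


Step 1: Rewrite (¬d) → w as ¬(¬d) ∨ w.
Step 2: Eliminate any double negations (¬¬X = X).

d ∨ w


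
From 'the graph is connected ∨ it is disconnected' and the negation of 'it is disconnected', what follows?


Disjunctive syllogism: from (P ∨ Q) and ¬P, infer Q.
One disjunct, 'it is disconnected', is ruled out; the other must hold.

the graph is connected


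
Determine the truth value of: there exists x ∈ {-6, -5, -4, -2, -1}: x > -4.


Evaluate the predicate on each element: -6:F, -5:F, -4:F, -2:T, -1:T.
Witness x = -2 satisfies the predicate.

T


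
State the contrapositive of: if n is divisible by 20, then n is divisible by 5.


The contrapositive of (P → Q) is (¬Q → ¬P); it is logically equivalent to the original.
Here P = 'n is divisible by 20' and Q = 'n is divisible by 5'.

If not (n is divisible by 5), then not (n is divisible by 20).


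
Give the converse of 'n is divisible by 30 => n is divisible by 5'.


The converse of (P → Q) is (Q → P). It is not in general equivalent to the original.
Here P = 'n is divisible by 30' and Q = 'n is divisible by 5'.

If n is divisible by 5, then n is divisible by 30.


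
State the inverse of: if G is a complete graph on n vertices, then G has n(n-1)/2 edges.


The inverse of (P → Q) is (¬P → ¬Q). It is equivalent to the converse, not to the original.
Here P = 'G is a complete graph on n vertices' and Q = 'G has n(n-1)/2 edges'.

If not (G is a complete graph on n vertices), then not (G has n(n-1)/2 edges).


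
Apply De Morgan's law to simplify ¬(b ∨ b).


De Morgan: the negation of a disjunction is the conjunction of the negations.
Distribute ¬ across ∨, flipping it to ∧, and negate each literal.

(¬b) ∧ (¬b)


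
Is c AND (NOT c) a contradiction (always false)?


Truth table over {c}:
c | φ
-----
F | F
T | F
Every row is false.

Yes, it is a contradiction.


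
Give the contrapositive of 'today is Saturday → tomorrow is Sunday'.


The contrapositive of (P → Q) is (¬Q → ¬P); it is logically equivalent to the original.
Here P = 'today is Saturday' and Q = 'tomorrow is Sunday'.

If not (tomorrow is Sunday), then not (today is Saturday).


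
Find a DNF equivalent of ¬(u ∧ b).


Step 1: Apply De Morgan: ¬(u ∧ b) = ¬u ∨ ¬b.

(¬u) ∨ (¬b)


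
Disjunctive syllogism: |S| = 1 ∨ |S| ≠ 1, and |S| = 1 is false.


Disjunctive syllogism: from (P ∨ Q) and ¬P, infer Q.
One disjunct, '|S| = 1', is ruled out; the other must hold.

|S| ≠ 1


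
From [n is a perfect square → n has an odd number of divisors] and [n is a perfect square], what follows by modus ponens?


Modus ponens: from (P → Q) and P, infer Q.
P = 'n is a perfect square' is asserted, and P → Q holds, so Q follows.

n has an odd number of divisors.


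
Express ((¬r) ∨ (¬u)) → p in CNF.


Step 1: Rewrite as ¬((¬r) ∨ (¬u)) ∨ p = (¬(¬r) ∧ ¬(¬u)) ∨ p.
Step 2: Distribute ∨ over ∧.
Step 3: Eliminate any double negations (¬¬X = X).

(r ∨ p) ∧ (u ∨ p)


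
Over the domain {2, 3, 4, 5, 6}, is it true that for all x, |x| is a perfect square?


Evaluate the predicate on each element: 2:F, 3:F, 4:T, 5:F, 6:F.
Counterexample x = 2 fails the predicate.

F


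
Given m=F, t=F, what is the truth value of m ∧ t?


Conjunction is true only when both operands are true.
Substitute: m=F, t=F.
F ∧ F evaluates to F.

F


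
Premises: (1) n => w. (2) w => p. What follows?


Hypothetical syllogism: from (P → Q) and (Q → R), infer (P → R).
Chain the two implications through the shared middle term 'w'.

n => p


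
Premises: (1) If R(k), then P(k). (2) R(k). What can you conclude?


Modus ponens: from (P → Q) and P, infer Q.
P = 'R(k)' is asserted, and P → Q holds, so Q follows.

P(k).
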